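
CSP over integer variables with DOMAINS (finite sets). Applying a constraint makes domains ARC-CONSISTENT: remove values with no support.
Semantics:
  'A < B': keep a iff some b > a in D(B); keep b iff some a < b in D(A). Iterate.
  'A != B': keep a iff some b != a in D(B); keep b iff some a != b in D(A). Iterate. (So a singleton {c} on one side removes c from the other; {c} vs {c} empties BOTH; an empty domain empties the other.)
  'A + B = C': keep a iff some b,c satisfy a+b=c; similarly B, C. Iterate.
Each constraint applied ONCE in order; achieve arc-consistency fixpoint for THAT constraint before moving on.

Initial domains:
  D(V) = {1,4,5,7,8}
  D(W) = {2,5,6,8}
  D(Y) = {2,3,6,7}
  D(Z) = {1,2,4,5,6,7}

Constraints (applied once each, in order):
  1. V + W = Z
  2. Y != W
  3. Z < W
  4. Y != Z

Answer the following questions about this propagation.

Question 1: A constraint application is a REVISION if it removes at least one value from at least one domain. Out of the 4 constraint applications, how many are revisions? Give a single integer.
Answer: 3

Derivation:
Constraint 1 (V + W = Z) on D(V)={1,4,5,7,8} D(W)={2,5,6,8} D(Z)={1,2,4,5,6,7}: V {1,4,5,7,8}->{1,4,5}; W {2,5,6,8}->{2,5,6}; Z {1,2,4,5,6,7}->{6,7} => REVISION
Constraint 2 (Y != W) on D(Y)={2,3,6,7} D(W)={2,5,6}: no change => not a revision
Constraint 3 (Z < W) on D(Z)={6,7} D(W)={2,5,6}: Z {6,7}->{}; W {2,5,6}->{} => REVISION
Constraint 4 (Y != Z) on D(Y)={2,3,6,7} D(Z)={}: Y {2,3,6,7}->{} => REVISION
Total revisions = 3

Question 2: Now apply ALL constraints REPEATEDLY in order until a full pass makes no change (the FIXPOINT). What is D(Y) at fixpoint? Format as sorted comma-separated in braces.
pass 0 (initial): D(Y)={2,3,6,7}
pass 1: V {1,4,5,7,8}->{1,4,5}; W {2,5,6,8}->{}; Y {2,3,6,7}->{}; Z {1,2,4,5,6,7}->{}
pass 2: V {1,4,5}->{}
pass 3: no change
Fixpoint after 3 passes: D(Y) = {}

Answer: {}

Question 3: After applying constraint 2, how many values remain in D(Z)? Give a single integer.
Answer: 2

Derivation:
Constraint 1 (V + W = Z) on D(V)={1,4,5,7,8} D(W)={2,5,6,8} D(Z)={1,2,4,5,6,7}: V {1,4,5,7,8}->{1,4,5}; W {2,5,6,8}->{2,5,6}; Z {1,2,4,5,6,7}->{6,7}
Constraint 2 (Y != W) on D(Y)={2,3,6,7} D(W)={2,5,6}: no change
So after constraint 2: D(Z)={6,7}, size = 2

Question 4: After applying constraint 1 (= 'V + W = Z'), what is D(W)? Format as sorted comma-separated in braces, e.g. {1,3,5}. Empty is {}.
Constraint 1 (V + W = Z) on D(V)={1,4,5,7,8} D(W)={2,5,6,8} D(Z)={1,2,4,5,6,7}: V {1,4,5,7,8}->{1,4,5}; W {2,5,6,8}->{2,5,6}; Z {1,2,4,5,6,7}->{6,7}
So after constraint 1: D(W) = {2,5,6}

Answer: {2,5,6}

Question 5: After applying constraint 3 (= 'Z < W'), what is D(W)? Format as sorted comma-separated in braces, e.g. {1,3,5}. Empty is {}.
Constraint 1 (V + W = Z) on D(V)={1,4,5,7,8} D(W)={2,5,6,8} D(Z)={1,2,4,5,6,7}: V {1,4,5,7,8}->{1,4,5}; W {2,5,6,8}->{2,5,6}; Z {1,2,4,5,6,7}->{6,7}
Constraint 2 (Y != W) on D(Y)={2,3,6,7} D(W)={2,5,6}: no change
Constraint 3 (Z < W) on D(Z)={6,7} D(W)={2,5,6}: Z {6,7}->{}; W {2,5,6}->{}
So after constraint 3: D(W) = {}

Answer: {}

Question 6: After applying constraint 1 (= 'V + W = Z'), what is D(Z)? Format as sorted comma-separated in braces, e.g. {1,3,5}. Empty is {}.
Answer: {6,7}

Derivation:
Constraint 1 (V + W = Z) on D(V)={1,4,5,7,8} D(W)={2,5,6,8} D(Z)={1,2,4,5,6,7}: V {1,4,5,7,8}->{1,4,5}; W {2,5,6,8}->{2,5,6}; Z {1,2,4,5,6,7}->{6,7}
So after constraint 1: D(Z) = {6,7}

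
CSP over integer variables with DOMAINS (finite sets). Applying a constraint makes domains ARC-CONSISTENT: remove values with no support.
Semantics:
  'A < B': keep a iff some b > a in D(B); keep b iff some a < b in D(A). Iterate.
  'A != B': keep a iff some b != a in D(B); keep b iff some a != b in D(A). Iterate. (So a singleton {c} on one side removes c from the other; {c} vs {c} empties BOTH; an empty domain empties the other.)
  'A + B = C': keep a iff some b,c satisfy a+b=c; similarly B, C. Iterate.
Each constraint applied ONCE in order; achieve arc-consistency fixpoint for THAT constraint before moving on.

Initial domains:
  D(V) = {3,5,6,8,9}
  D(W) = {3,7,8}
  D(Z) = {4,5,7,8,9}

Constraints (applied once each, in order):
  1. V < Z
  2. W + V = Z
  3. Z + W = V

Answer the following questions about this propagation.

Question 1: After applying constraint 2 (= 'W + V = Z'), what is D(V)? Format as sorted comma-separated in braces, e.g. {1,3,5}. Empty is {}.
Answer: {5,6}

Derivation:
Constraint 1 (V < Z) on D(V)={3,5,6,8,9} D(Z)={4,5,7,8,9}: V {3,5,6,8,9}->{3,5,6,8}
Constraint 2 (W + V = Z) on D(W)={3,7,8} D(V)={3,5,6,8} D(Z)={4,5,7,8,9}: W {3,7,8}->{3}; V {3,5,6,8}->{5,6}; Z {4,5,7,8,9}->{8,9}
So after constraint 2: D(V) = {5,6}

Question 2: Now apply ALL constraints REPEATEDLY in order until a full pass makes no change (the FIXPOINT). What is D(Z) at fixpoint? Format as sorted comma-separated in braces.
Answer: {}

Derivation:
pass 0 (initial): D(Z)={4,5,7,8,9}
pass 1: V {3,5,6,8,9}->{}; W {3,7,8}->{}; Z {4,5,7,8,9}->{}
pass 2: no change
Fixpoint after 2 passes: D(Z) = {}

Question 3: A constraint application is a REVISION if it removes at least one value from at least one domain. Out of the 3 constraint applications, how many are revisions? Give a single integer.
Answer: 3

Derivation:
Constraint 1 (V < Z) on D(V)={3,5,6,8,9} D(Z)={4,5,7,8,9}: V {3,5,6,8,9}->{3,5,6,8} => REVISION
Constraint 2 (W + V = Z) on D(W)={3,7,8} D(V)={3,5,6,8} D(Z)={4,5,7,8,9}: W {3,7,8}->{3}; V {3,5,6,8}->{5,6}; Z {4,5,7,8,9}->{8,9} => REVISION
Constraint 3 (Z + W = V) on D(Z)={8,9} D(W)={3} D(V)={5,6}: Z {8,9}->{}; W {3}->{}; V {5,6}->{} => REVISION
Total revisions = 3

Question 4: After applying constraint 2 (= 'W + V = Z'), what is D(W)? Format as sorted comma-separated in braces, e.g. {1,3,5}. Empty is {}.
Answer: {3}

Derivation:
Constraint 1 (V < Z) on D(V)={3,5,6,8,9} D(Z)={4,5,7,8,9}: V {3,5,6,8,9}->{3,5,6,8}
Constraint 2 (W + V = Z) on D(W)={3,7,8} D(V)={3,5,6,8} D(Z)={4,5,7,8,9}: W {3,7,8}->{3}; V {3,5,6,8}->{5,6}; Z {4,5,7,8,9}->{8,9}
So after constraint 2: D(W) = {3}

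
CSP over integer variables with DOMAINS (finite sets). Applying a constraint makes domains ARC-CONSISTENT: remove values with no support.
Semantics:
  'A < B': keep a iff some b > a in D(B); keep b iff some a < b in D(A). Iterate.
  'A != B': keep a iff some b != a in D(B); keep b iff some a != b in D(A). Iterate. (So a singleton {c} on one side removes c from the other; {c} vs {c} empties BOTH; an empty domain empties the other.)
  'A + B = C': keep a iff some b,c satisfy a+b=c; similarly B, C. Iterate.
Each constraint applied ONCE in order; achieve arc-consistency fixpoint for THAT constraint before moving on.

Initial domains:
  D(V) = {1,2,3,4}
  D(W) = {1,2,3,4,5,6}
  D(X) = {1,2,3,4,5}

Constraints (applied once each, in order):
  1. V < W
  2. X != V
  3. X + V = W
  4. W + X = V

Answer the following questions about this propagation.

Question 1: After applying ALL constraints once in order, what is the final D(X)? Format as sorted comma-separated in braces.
Constraint 1 (V < W) on D(V)={1,2,3,4} D(W)={1,2,3,4,5,6}: W {1,2,3,4,5,6}->{2,3,4,5,6}
Constraint 2 (X != V) on D(X)={1,2,3,4,5} D(V)={1,2,3,4}: no change
Constraint 3 (X + V = W) on D(X)={1,2,3,4,5} D(V)={1,2,3,4} D(W)={2,3,4,5,6}: no change
Constraint 4 (W + X = V) on D(W)={2,3,4,5,6} D(X)={1,2,3,4,5} D(V)={1,2,3,4}: W {2,3,4,5,6}->{2,3}; X {1,2,3,4,5}->{1,2}; V {1,2,3,4}->{3,4}
So after all 4 constraints: D(X) = {1,2}

Answer: {1,2}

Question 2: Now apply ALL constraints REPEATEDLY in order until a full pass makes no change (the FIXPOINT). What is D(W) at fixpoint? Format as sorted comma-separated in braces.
pass 0 (initial): D(W)={1,2,3,4,5,6}
pass 1: V {1,2,3,4}->{3,4}; W {1,2,3,4,5,6}->{2,3}; X {1,2,3,4,5}->{1,2}
pass 2: V {3,4}->{}; W {2,3}->{}; X {1,2}->{}
pass 3: no change
Fixpoint after 3 passes: D(W) = {}

Answer: {}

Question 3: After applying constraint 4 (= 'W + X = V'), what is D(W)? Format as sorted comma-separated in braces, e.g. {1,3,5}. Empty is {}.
Answer: {2,3}

Derivation:
Constraint 1 (V < W) on D(V)={1,2,3,4} D(W)={1,2,3,4,5,6}: W {1,2,3,4,5,6}->{2,3,4,5,6}
Constraint 2 (X != V) on D(X)={1,2,3,4,5} D(V)={1,2,3,4}: no change
Constraint 3 (X + V = W) on D(X)={1,2,3,4,5} D(V)={1,2,3,4} D(W)={2,3,4,5,6}: no change
Constraint 4 (W + X = V) on D(W)={2,3,4,5,6} D(X)={1,2,3,4,5} D(V)={1,2,3,4}: W {2,3,4,5,6}->{2,3}; X {1,2,3,4,5}->{1,2}; V {1,2,3,4}->{3,4}
So after constraint 4: D(W) = {2,3}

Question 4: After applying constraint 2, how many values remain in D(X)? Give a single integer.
Constraint 1 (V < W) on D(V)={1,2,3,4} D(W)={1,2,3,4,5,6}: W {1,2,3,4,5,6}->{2,3,4,5,6}
Constraint 2 (X != V) on D(X)={1,2,3,4,5} D(V)={1,2,3,4}: no change
So after constraint 2: D(X)={1,2,3,4,5}, size = 5

Answer: 5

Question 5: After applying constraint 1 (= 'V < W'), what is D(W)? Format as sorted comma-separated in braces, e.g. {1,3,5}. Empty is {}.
Answer: {2,3,4,5,6}

Derivation:
Constraint 1 (V < W) on D(V)={1,2,3,4} D(W)={1,2,3,4,5,6}: W {1,2,3,4,5,6}->{2,3,4,5,6}
So after constraint 1: D(W) = {2,3,4,5,6}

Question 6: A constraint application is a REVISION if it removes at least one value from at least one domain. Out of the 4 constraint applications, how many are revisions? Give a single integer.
Answer: 2

Derivation:
Constraint 1 (V < W) on D(V)={1,2,3,4} D(W)={1,2,3,4,5,6}: W {1,2,3,4,5,6}->{2,3,4,5,6} => REVISION
Constraint 2 (X != V) on D(X)={1,2,3,4,5} D(V)={1,2,3,4}: no change => not a revision
Constraint 3 (X + V = W) on D(X)={1,2,3,4,5} D(V)={1,2,3,4} D(W)={2,3,4,5,6}: no change => not a revision
Constraint 4 (W + X = V) on D(W)={2,3,4,5,6} D(X)={1,2,3,4,5} D(V)={1,2,3,4}: W {2,3,4,5,6}->{2,3}; X {1,2,3,4,5}->{1,2}; V {1,2,3,4}->{3,4} => REVISION
Total revisions = 2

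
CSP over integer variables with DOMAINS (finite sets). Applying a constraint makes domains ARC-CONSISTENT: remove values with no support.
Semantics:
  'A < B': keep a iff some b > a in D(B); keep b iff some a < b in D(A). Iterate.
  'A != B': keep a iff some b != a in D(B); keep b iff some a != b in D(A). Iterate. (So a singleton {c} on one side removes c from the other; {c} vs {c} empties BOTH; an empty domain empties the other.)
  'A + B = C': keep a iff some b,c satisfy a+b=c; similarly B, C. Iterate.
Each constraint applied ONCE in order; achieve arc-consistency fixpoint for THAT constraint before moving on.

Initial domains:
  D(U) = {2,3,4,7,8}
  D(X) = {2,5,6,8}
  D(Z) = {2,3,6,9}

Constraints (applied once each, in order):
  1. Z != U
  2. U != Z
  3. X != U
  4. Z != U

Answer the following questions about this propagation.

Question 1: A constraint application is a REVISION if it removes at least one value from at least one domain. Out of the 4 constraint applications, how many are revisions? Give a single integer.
Constraint 1 (Z != U) on D(Z)={2,3,6,9} D(U)={2,3,4,7,8}: no change => not a revision
Constraint 2 (U != Z) on D(U)={2,3,4,7,8} D(Z)={2,3,6,9}: no change => not a revision
Constraint 3 (X != U) on D(X)={2,5,6,8} D(U)={2,3,4,7,8}: no change => not a revision
Constraint 4 (Z != U) on D(Z)={2,3,6,9} D(U)={2,3,4,7,8}: no change => not a revision
Total revisions = 0

Answer: 0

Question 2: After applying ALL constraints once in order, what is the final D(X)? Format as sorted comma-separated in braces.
Answer: {2,5,6,8}

Derivation:
Constraint 1 (Z != U) on D(Z)={2,3,6,9} D(U)={2,3,4,7,8}: no change
Constraint 2 (U != Z) on D(U)={2,3,4,7,8} D(Z)={2,3,6,9}: no change
Constraint 3 (X != U) on D(X)={2,5,6,8} D(U)={2,3,4,7,8}: no change
Constraint 4 (Z != U) on D(Z)={2,3,6,9} D(U)={2,3,4,7,8}: no change
So after all 4 constraints: D(X) = {2,5,6,8}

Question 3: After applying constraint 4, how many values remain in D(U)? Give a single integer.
Constraint 1 (Z != U) on D(Z)={2,3,6,9} D(U)={2,3,4,7,8}: no change
Constraint 2 (U != Z) on D(U)={2,3,4,7,8} D(Z)={2,3,6,9}: no change
Constraint 3 (X != U) on D(X)={2,5,6,8} D(U)={2,3,4,7,8}: no change
Constraint 4 (Z != U) on D(Z)={2,3,6,9} D(U)={2,3,4,7,8}: no change
So after constraint 4: D(U)={2,3,4,7,8}, size = 5

Answer: 5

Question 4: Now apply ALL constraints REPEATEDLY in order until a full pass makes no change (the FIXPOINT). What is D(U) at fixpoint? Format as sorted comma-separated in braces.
pass 0 (initial): D(U)={2,3,4,7,8}
pass 1: no change
Fixpoint after 1 passes: D(U) = {2,3,4,7,8}

Answer: {2,3,4,7,8}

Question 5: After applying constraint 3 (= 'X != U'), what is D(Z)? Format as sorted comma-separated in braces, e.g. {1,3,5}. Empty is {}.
Constraint 1 (Z != U) on D(Z)={2,3,6,9} D(U)={2,3,4,7,8}: no change
Constraint 2 (U != Z) on D(U)={2,3,4,7,8} D(Z)={2,3,6,9}: no change
Constraint 3 (X != U) on D(X)={2,5,6,8} D(U)={2,3,4,7,8}: no change
So after constraint 3: D(Z) = {2,3,6,9}

Answer: {2,3,6,9}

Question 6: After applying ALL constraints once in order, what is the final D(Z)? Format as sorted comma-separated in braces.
Answer: {2,3,6,9}

Derivation:
Constraint 1 (Z != U) on D(Z)={2,3,6,9} D(U)={2,3,4,7,8}: no change
Constraint 2 (U != Z) on D(U)={2,3,4,7,8} D(Z)={2,3,6,9}: no change
Constraint 3 (X != U) on D(X)={2,5,6,8} D(U)={2,3,4,7,8}: no change
Constraint 4 (Z != U) on D(Z)={2,3,6,9} D(U)={2,3,4,7,8}: no change
So after all 4 constraints: D(Z) = {2,3,6,9}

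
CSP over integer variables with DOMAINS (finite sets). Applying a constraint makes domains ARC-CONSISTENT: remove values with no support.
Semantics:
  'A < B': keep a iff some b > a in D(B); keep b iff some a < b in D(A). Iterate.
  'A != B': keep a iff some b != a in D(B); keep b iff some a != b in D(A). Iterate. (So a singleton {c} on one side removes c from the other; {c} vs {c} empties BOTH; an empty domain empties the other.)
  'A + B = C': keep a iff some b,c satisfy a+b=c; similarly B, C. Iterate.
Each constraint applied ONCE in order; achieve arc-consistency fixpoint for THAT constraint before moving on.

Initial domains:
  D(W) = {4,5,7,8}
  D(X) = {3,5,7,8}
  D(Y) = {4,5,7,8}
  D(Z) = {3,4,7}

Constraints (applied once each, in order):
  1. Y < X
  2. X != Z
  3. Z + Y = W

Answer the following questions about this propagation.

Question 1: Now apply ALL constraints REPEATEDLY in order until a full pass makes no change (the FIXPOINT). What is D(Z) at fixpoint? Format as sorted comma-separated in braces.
Answer: {3,4}

Derivation:
pass 0 (initial): D(Z)={3,4,7}
pass 1: W {4,5,7,8}->{7,8}; X {3,5,7,8}->{5,7,8}; Y {4,5,7,8}->{4,5}; Z {3,4,7}->{3,4}
pass 2: no change
Fixpoint after 2 passes: D(Z) = {3,4}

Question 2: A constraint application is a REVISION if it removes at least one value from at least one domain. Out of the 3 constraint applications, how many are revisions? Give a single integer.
Answer: 2

Derivation:
Constraint 1 (Y < X) on D(Y)={4,5,7,8} D(X)={3,5,7,8}: Y {4,5,7,8}->{4,5,7}; X {3,5,7,8}->{5,7,8} => REVISION
Constraint 2 (X != Z) on D(X)={5,7,8} D(Z)={3,4,7}: no change => not a revision
Constraint 3 (Z + Y = W) on D(Z)={3,4,7} D(Y)={4,5,7} D(W)={4,5,7,8}: Z {3,4,7}->{3,4}; Y {4,5,7}->{4,5}; W {4,5,7,8}->{7,8} => REVISION
Total revisions = 2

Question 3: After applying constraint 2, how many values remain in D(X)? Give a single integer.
Constraint 1 (Y < X) on D(Y)={4,5,7,8} D(X)={3,5,7,8}: Y {4,5,7,8}->{4,5,7}; X {3,5,7,8}->{5,7,8}
Constraint 2 (X != Z) on D(X)={5,7,8} D(Z)={3,4,7}: no change
So after constraint 2: D(X)={5,7,8}, size = 3

Answer: 3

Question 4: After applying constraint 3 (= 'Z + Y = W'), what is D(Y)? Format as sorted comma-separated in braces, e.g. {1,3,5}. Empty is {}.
Answer: {4,5}

Derivation:
Constraint 1 (Y < X) on D(Y)={4,5,7,8} D(X)={3,5,7,8}: Y {4,5,7,8}->{4,5,7}; X {3,5,7,8}->{5,7,8}
Constraint 2 (X != Z) on D(X)={5,7,8} D(Z)={3,4,7}: no change
Constraint 3 (Z + Y = W) on D(Z)={3,4,7} D(Y)={4,5,7} D(W)={4,5,7,8}: Z {3,4,7}->{3,4}; Y {4,5,7}->{4,5}; W {4,5,7,8}->{7,8}
So after constraint 3: D(Y) = {4,5}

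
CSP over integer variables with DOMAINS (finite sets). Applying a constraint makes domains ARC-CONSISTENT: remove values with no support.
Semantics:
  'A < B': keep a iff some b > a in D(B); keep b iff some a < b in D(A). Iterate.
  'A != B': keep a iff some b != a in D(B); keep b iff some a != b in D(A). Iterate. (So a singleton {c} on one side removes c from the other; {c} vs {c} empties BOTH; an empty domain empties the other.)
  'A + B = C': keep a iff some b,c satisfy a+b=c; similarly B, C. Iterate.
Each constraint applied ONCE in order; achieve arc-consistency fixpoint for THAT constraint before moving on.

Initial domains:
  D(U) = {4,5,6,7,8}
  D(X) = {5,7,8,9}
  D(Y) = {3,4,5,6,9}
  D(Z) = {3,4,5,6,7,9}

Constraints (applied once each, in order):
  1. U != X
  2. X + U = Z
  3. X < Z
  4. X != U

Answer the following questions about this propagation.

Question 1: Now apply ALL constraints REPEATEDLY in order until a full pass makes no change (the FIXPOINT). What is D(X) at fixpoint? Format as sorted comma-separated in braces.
pass 0 (initial): D(X)={5,7,8,9}
pass 1: U {4,5,6,7,8}->{4}; X {5,7,8,9}->{5}; Z {3,4,5,6,7,9}->{9}
pass 2: no change
Fixpoint after 2 passes: D(X) = {5}

Answer: {5}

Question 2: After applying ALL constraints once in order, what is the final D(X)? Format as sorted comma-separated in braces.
Answer: {5}

Derivation:
Constraint 1 (U != X) on D(U)={4,5,6,7,8} D(X)={5,7,8,9}: no change
Constraint 2 (X + U = Z) on D(X)={5,7,8,9} D(U)={4,5,6,7,8} D(Z)={3,4,5,6,7,9}: X {5,7,8,9}->{5}; U {4,5,6,7,8}->{4}; Z {3,4,5,6,7,9}->{9}
Constraint 3 (X < Z) on D(X)={5} D(Z)={9}: no change
Constraint 4 (X != U) on D(X)={5} D(U)={4}: no change
So after all 4 constraints: D(X) = {5}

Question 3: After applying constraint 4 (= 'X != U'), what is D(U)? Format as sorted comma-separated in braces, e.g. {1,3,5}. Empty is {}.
Answer: {4}

Derivation:
Constraint 1 (U != X) on D(U)={4,5,6,7,8} D(X)={5,7,8,9}: no change
Constraint 2 (X + U = Z) on D(X)={5,7,8,9} D(U)={4,5,6,7,8} D(Z)={3,4,5,6,7,9}: X {5,7,8,9}->{5}; U {4,5,6,7,8}->{4}; Z {3,4,5,6,7,9}->{9}
Constraint 3 (X < Z) on D(X)={5} D(Z)={9}: no change
Constraint 4 (X != U) on D(X)={5} D(U)={4}: no change
So after constraint 4: D(U) = {4}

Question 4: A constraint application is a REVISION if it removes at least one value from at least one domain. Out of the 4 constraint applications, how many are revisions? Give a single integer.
Constraint 1 (U != X) on D(U)={4,5,6,7,8} D(X)={5,7,8,9}: no change => not a revision
Constraint 2 (X + U = Z) on D(X)={5,7,8,9} D(U)={4,5,6,7,8} D(Z)={3,4,5,6,7,9}: X {5,7,8,9}->{5}; U {4,5,6,7,8}->{4}; Z {3,4,5,6,7,9}->{9} => REVISION
Constraint 3 (X < Z) on D(X)={5} D(Z)={9}: no change => not a revision
Constraint 4 (X != U) on D(X)={5} D(U)={4}: no change => not a revision
Total revisions = 1

Answer: 1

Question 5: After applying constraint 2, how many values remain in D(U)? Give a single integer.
Answer: 1

Derivation:
Constraint 1 (U != X) on D(U)={4,5,6,7,8} D(X)={5,7,8,9}: no change
Constraint 2 (X + U = Z) on D(X)={5,7,8,9} D(U)={4,5,6,7,8} D(Z)={3,4,5,6,7,9}: X {5,7,8,9}->{5}; U {4,5,6,7,8}->{4}; Z {3,4,5,6,7,9}->{9}
So after constraint 2: D(U)={4}, size = 1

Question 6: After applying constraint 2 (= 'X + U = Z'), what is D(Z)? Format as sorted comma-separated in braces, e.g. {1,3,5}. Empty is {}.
Constraint 1 (U != X) on D(U)={4,5,6,7,8} D(X)={5,7,8,9}: no change
Constraint 2 (X + U = Z) on D(X)={5,7,8,9} D(U)={4,5,6,7,8} D(Z)={3,4,5,6,7,9}: X {5,7,8,9}->{5}; U {4,5,6,7,8}->{4}; Z {3,4,5,6,7,9}->{9}
So after constraint 2: D(Z) = {9}

Answer: {9}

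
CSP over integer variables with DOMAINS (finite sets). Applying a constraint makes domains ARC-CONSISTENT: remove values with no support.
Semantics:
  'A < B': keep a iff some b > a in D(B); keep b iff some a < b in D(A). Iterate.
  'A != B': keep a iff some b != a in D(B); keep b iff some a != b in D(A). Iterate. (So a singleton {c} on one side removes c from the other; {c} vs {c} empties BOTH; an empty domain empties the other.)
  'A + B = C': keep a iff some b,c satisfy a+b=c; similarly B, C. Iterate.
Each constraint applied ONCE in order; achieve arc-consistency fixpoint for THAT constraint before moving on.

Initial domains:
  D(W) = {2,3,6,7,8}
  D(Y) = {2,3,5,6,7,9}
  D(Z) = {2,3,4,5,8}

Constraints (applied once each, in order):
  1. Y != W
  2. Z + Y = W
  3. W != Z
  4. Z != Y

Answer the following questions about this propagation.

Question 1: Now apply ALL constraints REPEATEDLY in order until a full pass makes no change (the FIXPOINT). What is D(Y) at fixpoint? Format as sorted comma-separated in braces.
Answer: {2,3,5,6}

Derivation:
pass 0 (initial): D(Y)={2,3,5,6,7,9}
pass 1: W {2,3,6,7,8}->{6,7,8}; Y {2,3,5,6,7,9}->{2,3,5,6}; Z {2,3,4,5,8}->{2,3,4,5}
pass 2: no change
Fixpoint after 2 passes: D(Y) = {2,3,5,6}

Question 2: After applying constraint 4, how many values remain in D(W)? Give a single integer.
Constraint 1 (Y != W) on D(Y)={2,3,5,6,7,9} D(W)={2,3,6,7,8}: no change
Constraint 2 (Z + Y = W) on D(Z)={2,3,4,5,8} D(Y)={2,3,5,6,7,9} D(W)={2,3,6,7,8}: Z {2,3,4,5,8}->{2,3,4,5}; Y {2,3,5,6,7,9}->{2,3,5,6}; W {2,3,6,7,8}->{6,7,8}
Constraint 3 (W != Z) on D(W)={6,7,8} D(Z)={2,3,4,5}: no change
Constraint 4 (Z != Y) on D(Z)={2,3,4,5} D(Y)={2,3,5,6}: no change
So after constraint 4: D(W)={6,7,8}, size = 3

Answer: 3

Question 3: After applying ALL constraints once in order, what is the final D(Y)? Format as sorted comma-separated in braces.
Answer: {2,3,5,6}

Derivation:
Constraint 1 (Y != W) on D(Y)={2,3,5,6,7,9} D(W)={2,3,6,7,8}: no change
Constraint 2 (Z + Y = W) on D(Z)={2,3,4,5,8} D(Y)={2,3,5,6,7,9} D(W)={2,3,6,7,8}: Z {2,3,4,5,8}->{2,3,4,5}; Y {2,3,5,6,7,9}->{2,3,5,6}; W {2,3,6,7,8}->{6,7,8}
Constraint 3 (W != Z) on D(W)={6,7,8} D(Z)={2,3,4,5}: no change
Constraint 4 (Z != Y) on D(Z)={2,3,4,5} D(Y)={2,3,5,6}: no change
So after all 4 constraints: D(Y) = {2,3,5,6}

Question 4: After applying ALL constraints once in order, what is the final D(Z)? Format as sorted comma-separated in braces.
Answer: {2,3,4,5}

Derivation:
Constraint 1 (Y != W) on D(Y)={2,3,5,6,7,9} D(W)={2,3,6,7,8}: no change
Constraint 2 (Z + Y = W) on D(Z)={2,3,4,5,8} D(Y)={2,3,5,6,7,9} D(W)={2,3,6,7,8}: Z {2,3,4,5,8}->{2,3,4,5}; Y {2,3,5,6,7,9}->{2,3,5,6}; W {2,3,6,7,8}->{6,7,8}
Constraint 3 (W != Z) on D(W)={6,7,8} D(Z)={2,3,4,5}: no change
Constraint 4 (Z != Y) on D(Z)={2,3,4,5} D(Y)={2,3,5,6}: no change
So after all 4 constraints: D(Z) = {2,3,4,5}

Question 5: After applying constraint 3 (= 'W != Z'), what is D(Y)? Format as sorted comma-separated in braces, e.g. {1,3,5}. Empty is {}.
Constraint 1 (Y != W) on D(Y)={2,3,5,6,7,9} D(W)={2,3,6,7,8}: no change
Constraint 2 (Z + Y = W) on D(Z)={2,3,4,5,8} D(Y)={2,3,5,6,7,9} D(W)={2,3,6,7,8}: Z {2,3,4,5,8}->{2,3,4,5}; Y {2,3,5,6,7,9}->{2,3,5,6}; W {2,3,6,7,8}->{6,7,8}
Constraint 3 (W != Z) on D(W)={6,7,8} D(Z)={2,3,4,5}: no change
So after constraint 3: D(Y) = {2,3,5,6}

Answer: {2,3,5,6}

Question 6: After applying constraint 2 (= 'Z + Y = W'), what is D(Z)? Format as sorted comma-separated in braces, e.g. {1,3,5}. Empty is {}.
Answer: {2,3,4,5}

Derivation:
Constraint 1 (Y != W) on D(Y)={2,3,5,6,7,9} D(W)={2,3,6,7,8}: no change
Constraint 2 (Z + Y = W) on D(Z)={2,3,4,5,8} D(Y)={2,3,5,6,7,9} D(W)={2,3,6,7,8}: Z {2,3,4,5,8}->{2,3,4,5}; Y {2,3,5,6,7,9}->{2,3,5,6}; W {2,3,6,7,8}->{6,7,8}
So after constraint 2: D(Z) = {2,3,4,5}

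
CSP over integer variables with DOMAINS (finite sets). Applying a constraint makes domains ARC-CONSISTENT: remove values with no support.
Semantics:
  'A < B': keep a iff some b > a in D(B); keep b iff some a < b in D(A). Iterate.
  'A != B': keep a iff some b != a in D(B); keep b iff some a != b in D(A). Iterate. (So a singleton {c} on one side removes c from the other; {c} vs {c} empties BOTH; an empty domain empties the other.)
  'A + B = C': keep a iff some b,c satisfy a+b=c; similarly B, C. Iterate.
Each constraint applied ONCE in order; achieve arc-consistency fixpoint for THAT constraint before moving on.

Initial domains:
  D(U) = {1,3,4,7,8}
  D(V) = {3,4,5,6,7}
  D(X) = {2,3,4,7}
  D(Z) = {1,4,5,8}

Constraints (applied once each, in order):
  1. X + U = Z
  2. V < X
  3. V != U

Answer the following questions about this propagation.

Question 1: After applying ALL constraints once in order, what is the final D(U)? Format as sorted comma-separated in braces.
Constraint 1 (X + U = Z) on D(X)={2,3,4,7} D(U)={1,3,4,7,8} D(Z)={1,4,5,8}: U {1,3,4,7,8}->{1,3,4}; Z {1,4,5,8}->{4,5,8}
Constraint 2 (V < X) on D(V)={3,4,5,6,7} D(X)={2,3,4,7}: V {3,4,5,6,7}->{3,4,5,6}; X {2,3,4,7}->{4,7}
Constraint 3 (V != U) on D(V)={3,4,5,6} D(U)={1,3,4}: no change
So after all 3 constraints: D(U) = {1,3,4}

Answer: {1,3,4}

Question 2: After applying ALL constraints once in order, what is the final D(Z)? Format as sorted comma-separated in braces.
Answer: {4,5,8}

Derivation:
Constraint 1 (X + U = Z) on D(X)={2,3,4,7} D(U)={1,3,4,7,8} D(Z)={1,4,5,8}: U {1,3,4,7,8}->{1,3,4}; Z {1,4,5,8}->{4,5,8}
Constraint 2 (V < X) on D(V)={3,4,5,6,7} D(X)={2,3,4,7}: V {3,4,5,6,7}->{3,4,5,6}; X {2,3,4,7}->{4,7}
Constraint 3 (V != U) on D(V)={3,4,5,6} D(U)={1,3,4}: no change
So after all 3 constraints: D(Z) = {4,5,8}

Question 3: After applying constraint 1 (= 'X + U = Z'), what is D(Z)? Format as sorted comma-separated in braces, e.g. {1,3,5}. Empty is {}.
Answer: {4,5,8}

Derivation:
Constraint 1 (X + U = Z) on D(X)={2,3,4,7} D(U)={1,3,4,7,8} D(Z)={1,4,5,8}: U {1,3,4,7,8}->{1,3,4}; Z {1,4,5,8}->{4,5,8}
So after constraint 1: D(Z) = {4,5,8}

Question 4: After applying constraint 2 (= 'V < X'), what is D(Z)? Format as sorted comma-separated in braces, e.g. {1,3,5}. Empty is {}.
Constraint 1 (X + U = Z) on D(X)={2,3,4,7} D(U)={1,3,4,7,8} D(Z)={1,4,5,8}: U {1,3,4,7,8}->{1,3,4}; Z {1,4,5,8}->{4,5,8}
Constraint 2 (V < X) on D(V)={3,4,5,6,7} D(X)={2,3,4,7}: V {3,4,5,6,7}->{3,4,5,6}; X {2,3,4,7}->{4,7}
So after constraint 2: D(Z) = {4,5,8}

Answer: {4,5,8}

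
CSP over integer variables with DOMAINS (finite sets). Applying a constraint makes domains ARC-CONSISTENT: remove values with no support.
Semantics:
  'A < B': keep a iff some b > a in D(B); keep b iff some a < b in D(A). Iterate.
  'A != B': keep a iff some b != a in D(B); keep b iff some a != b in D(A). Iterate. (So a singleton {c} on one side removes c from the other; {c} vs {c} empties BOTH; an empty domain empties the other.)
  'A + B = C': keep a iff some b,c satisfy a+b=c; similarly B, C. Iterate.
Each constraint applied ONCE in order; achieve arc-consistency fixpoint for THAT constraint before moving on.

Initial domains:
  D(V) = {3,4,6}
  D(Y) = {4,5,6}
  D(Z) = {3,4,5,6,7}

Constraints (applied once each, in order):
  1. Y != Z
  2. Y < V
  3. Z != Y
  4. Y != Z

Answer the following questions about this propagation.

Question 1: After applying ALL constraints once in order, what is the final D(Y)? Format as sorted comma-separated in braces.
Answer: {4,5}

Derivation:
Constraint 1 (Y != Z) on D(Y)={4,5,6} D(Z)={3,4,5,6,7}: no change
Constraint 2 (Y < V) on D(Y)={4,5,6} D(V)={3,4,6}: Y {4,5,6}->{4,5}; V {3,4,6}->{6}
Constraint 3 (Z != Y) on D(Z)={3,4,5,6,7} D(Y)={4,5}: no change
Constraint 4 (Y != Z) on D(Y)={4,5} D(Z)={3,4,5,6,7}: no change
So after all 4 constraints: D(Y) = {4,5}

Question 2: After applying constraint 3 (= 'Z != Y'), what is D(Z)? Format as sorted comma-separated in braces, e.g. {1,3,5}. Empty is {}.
Constraint 1 (Y != Z) on D(Y)={4,5,6} D(Z)={3,4,5,6,7}: no change
Constraint 2 (Y < V) on D(Y)={4,5,6} D(V)={3,4,6}: Y {4,5,6}->{4,5}; V {3,4,6}->{6}
Constraint 3 (Z != Y) on D(Z)={3,4,5,6,7} D(Y)={4,5}: no change
So after constraint 3: D(Z) = {3,4,5,6,7}

Answer: {3,4,5,6,7}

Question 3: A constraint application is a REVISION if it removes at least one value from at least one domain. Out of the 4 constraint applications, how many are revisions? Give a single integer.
Answer: 1

Derivation:
Constraint 1 (Y != Z) on D(Y)={4,5,6} D(Z)={3,4,5,6,7}: no change => not a revision
Constraint 2 (Y < V) on D(Y)={4,5,6} D(V)={3,4,6}: Y {4,5,6}->{4,5}; V {3,4,6}->{6} => REVISION
Constraint 3 (Z != Y) on D(Z)={3,4,5,6,7} D(Y)={4,5}: no change => not a revision
Constraint 4 (Y != Z) on D(Y)={4,5} D(Z)={3,4,5,6,7}: no change => not a revision
Total revisions = 1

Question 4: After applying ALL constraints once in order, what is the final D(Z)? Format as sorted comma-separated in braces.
Constraint 1 (Y != Z) on D(Y)={4,5,6} D(Z)={3,4,5,6,7}: no change
Constraint 2 (Y < V) on D(Y)={4,5,6} D(V)={3,4,6}: Y {4,5,6}->{4,5}; V {3,4,6}->{6}
Constraint 3 (Z != Y) on D(Z)={3,4,5,6,7} D(Y)={4,5}: no change
Constraint 4 (Y != Z) on D(Y)={4,5} D(Z)={3,4,5,6,7}: no change
So after all 4 constraints: D(Z) = {3,4,5,6,7}

Answer: {3,4,5,6,7}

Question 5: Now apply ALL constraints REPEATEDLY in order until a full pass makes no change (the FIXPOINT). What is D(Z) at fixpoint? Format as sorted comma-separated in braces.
Answer: {3,4,5,6,7}

Derivation:
pass 0 (initial): D(Z)={3,4,5,6,7}
pass 1: V {3,4,6}->{6}; Y {4,5,6}->{4,5}
pass 2: no change
Fixpoint after 2 passes: D(Z) = {3,4,5,6,7}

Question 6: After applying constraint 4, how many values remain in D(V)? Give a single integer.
Constraint 1 (Y != Z) on D(Y)={4,5,6} D(Z)={3,4,5,6,7}: no change
Constraint 2 (Y < V) on D(Y)={4,5,6} D(V)={3,4,6}: Y {4,5,6}->{4,5}; V {3,4,6}->{6}
Constraint 3 (Z != Y) on D(Z)={3,4,5,6,7} D(Y)={4,5}: no change
Constraint 4 (Y != Z) on D(Y)={4,5} D(Z)={3,4,5,6,7}: no change
So after constraint 4: D(V)={6}, size = 1

Answer: 1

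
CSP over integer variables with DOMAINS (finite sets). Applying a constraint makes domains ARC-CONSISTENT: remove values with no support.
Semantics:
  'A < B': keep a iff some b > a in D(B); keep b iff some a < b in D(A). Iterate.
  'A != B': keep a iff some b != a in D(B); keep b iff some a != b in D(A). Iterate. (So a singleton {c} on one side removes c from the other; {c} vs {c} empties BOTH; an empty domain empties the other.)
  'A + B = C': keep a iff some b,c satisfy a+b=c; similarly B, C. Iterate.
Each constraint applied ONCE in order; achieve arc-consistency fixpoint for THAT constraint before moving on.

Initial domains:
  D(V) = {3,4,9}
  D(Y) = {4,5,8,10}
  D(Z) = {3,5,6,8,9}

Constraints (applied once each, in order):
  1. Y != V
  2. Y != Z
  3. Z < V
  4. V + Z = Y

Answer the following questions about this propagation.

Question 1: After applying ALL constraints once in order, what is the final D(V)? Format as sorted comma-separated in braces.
Answer: {4}

Derivation:
Constraint 1 (Y != V) on D(Y)={4,5,8,10} D(V)={3,4,9}: no change
Constraint 2 (Y != Z) on D(Y)={4,5,8,10} D(Z)={3,5,6,8,9}: no change
Constraint 3 (Z < V) on D(Z)={3,5,6,8,9} D(V)={3,4,9}: Z {3,5,6,8,9}->{3,5,6,8}; V {3,4,9}->{4,9}
Constraint 4 (V + Z = Y) on D(V)={4,9} D(Z)={3,5,6,8} D(Y)={4,5,8,10}: V {4,9}->{4}; Z {3,5,6,8}->{6}; Y {4,5,8,10}->{10}
So after all 4 constraints: D(V) = {4}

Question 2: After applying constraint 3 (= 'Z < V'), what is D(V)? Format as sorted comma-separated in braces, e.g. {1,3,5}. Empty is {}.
Constraint 1 (Y != V) on D(Y)={4,5,8,10} D(V)={3,4,9}: no change
Constraint 2 (Y != Z) on D(Y)={4,5,8,10} D(Z)={3,5,6,8,9}: no change
Constraint 3 (Z < V) on D(Z)={3,5,6,8,9} D(V)={3,4,9}: Z {3,5,6,8,9}->{3,5,6,8}; V {3,4,9}->{4,9}
So after constraint 3: D(V) = {4,9}

Answer: {4,9}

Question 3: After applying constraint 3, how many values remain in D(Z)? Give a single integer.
Answer: 4

Derivation:
Constraint 1 (Y != V) on D(Y)={4,5,8,10} D(V)={3,4,9}: no change
Constraint 2 (Y != Z) on D(Y)={4,5,8,10} D(Z)={3,5,6,8,9}: no change
Constraint 3 (Z < V) on D(Z)={3,5,6,8,9} D(V)={3,4,9}: Z {3,5,6,8,9}->{3,5,6,8}; V {3,4,9}->{4,9}
So after constraint 3: D(Z)={3,5,6,8}, size = 4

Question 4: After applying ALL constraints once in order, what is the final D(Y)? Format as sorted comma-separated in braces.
Answer: {10}

Derivation:
Constraint 1 (Y != V) on D(Y)={4,5,8,10} D(V)={3,4,9}: no change
Constraint 2 (Y != Z) on D(Y)={4,5,8,10} D(Z)={3,5,6,8,9}: no change
Constraint 3 (Z < V) on D(Z)={3,5,6,8,9} D(V)={3,4,9}: Z {3,5,6,8,9}->{3,5,6,8}; V {3,4,9}->{4,9}
Constraint 4 (V + Z = Y) on D(V)={4,9} D(Z)={3,5,6,8} D(Y)={4,5,8,10}: V {4,9}->{4}; Z {3,5,6,8}->{6}; Y {4,5,8,10}->{10}
So after all 4 constraints: D(Y) = {10}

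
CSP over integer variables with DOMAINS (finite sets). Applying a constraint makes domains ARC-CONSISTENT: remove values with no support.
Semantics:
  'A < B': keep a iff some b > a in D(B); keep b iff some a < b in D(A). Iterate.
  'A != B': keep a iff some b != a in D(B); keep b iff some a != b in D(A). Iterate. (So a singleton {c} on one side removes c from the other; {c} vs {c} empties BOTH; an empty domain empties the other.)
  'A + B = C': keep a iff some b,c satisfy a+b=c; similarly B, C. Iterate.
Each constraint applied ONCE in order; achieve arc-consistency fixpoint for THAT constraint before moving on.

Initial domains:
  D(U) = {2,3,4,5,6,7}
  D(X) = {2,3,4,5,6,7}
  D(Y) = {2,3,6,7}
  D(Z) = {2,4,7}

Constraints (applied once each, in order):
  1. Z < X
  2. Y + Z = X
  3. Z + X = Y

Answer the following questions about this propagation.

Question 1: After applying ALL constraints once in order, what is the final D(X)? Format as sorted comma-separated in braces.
Answer: {}

Derivation:
Constraint 1 (Z < X) on D(Z)={2,4,7} D(X)={2,3,4,5,6,7}: Z {2,4,7}->{2,4}; X {2,3,4,5,6,7}->{3,4,5,6,7}
Constraint 2 (Y + Z = X) on D(Y)={2,3,6,7} D(Z)={2,4} D(X)={3,4,5,6,7}: Y {2,3,6,7}->{2,3}; X {3,4,5,6,7}->{4,5,6,7}
Constraint 3 (Z + X = Y) on D(Z)={2,4} D(X)={4,5,6,7} D(Y)={2,3}: Z {2,4}->{}; X {4,5,6,7}->{}; Y {2,3}->{}
So after all 3 constraints: D(X) = {}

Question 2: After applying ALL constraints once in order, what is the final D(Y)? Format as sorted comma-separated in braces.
Constraint 1 (Z < X) on D(Z)={2,4,7} D(X)={2,3,4,5,6,7}: Z {2,4,7}->{2,4}; X {2,3,4,5,6,7}->{3,4,5,6,7}
Constraint 2 (Y + Z = X) on D(Y)={2,3,6,7} D(Z)={2,4} D(X)={3,4,5,6,7}: Y {2,3,6,7}->{2,3}; X {3,4,5,6,7}->{4,5,6,7}
Constraint 3 (Z + X = Y) on D(Z)={2,4} D(X)={4,5,6,7} D(Y)={2,3}: Z {2,4}->{}; X {4,5,6,7}->{}; Y {2,3}->{}
So after all 3 constraints: D(Y) = {}

Answer: {}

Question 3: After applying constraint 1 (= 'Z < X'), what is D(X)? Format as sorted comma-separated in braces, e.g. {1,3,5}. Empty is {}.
Constraint 1 (Z < X) on D(Z)={2,4,7} D(X)={2,3,4,5,6,7}: Z {2,4,7}->{2,4}; X {2,3,4,5,6,7}->{3,4,5,6,7}
So after constraint 1: D(X) = {3,4,5,6,7}

Answer: {3,4,5,6,7}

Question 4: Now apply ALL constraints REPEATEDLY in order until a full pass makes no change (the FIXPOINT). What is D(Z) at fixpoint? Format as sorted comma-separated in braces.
pass 0 (initial): D(Z)={2,4,7}
pass 1: X {2,3,4,5,6,7}->{}; Y {2,3,6,7}->{}; Z {2,4,7}->{}
pass 2: no change
Fixpoint after 2 passes: D(Z) = {}

Answer: {}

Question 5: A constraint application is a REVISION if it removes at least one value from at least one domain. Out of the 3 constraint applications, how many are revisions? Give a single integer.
Constraint 1 (Z < X) on D(Z)={2,4,7} D(X)={2,3,4,5,6,7}: Z {2,4,7}->{2,4}; X {2,3,4,5,6,7}->{3,4,5,6,7} => REVISION
Constraint 2 (Y + Z = X) on D(Y)={2,3,6,7} D(Z)={2,4} D(X)={3,4,5,6,7}: Y {2,3,6,7}->{2,3}; X {3,4,5,6,7}->{4,5,6,7} => REVISION
Constraint 3 (Z + X = Y) on D(Z)={2,4} D(X)={4,5,6,7} D(Y)={2,3}: Z {2,4}->{}; X {4,5,6,7}->{}; Y {2,3}->{} => REVISION
Total revisions = 3

Answer: 3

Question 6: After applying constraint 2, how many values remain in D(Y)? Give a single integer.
Answer: 2

Derivation:
Constraint 1 (Z < X) on D(Z)={2,4,7} D(X)={2,3,4,5,6,7}: Z {2,4,7}->{2,4}; X {2,3,4,5,6,7}->{3,4,5,6,7}
Constraint 2 (Y + Z = X) on D(Y)={2,3,6,7} D(Z)={2,4} D(X)={3,4,5,6,7}: Y {2,3,6,7}->{2,3}; X {3,4,5,6,7}->{4,5,6,7}
So after constraint 2: D(Y)={2,3}, size = 2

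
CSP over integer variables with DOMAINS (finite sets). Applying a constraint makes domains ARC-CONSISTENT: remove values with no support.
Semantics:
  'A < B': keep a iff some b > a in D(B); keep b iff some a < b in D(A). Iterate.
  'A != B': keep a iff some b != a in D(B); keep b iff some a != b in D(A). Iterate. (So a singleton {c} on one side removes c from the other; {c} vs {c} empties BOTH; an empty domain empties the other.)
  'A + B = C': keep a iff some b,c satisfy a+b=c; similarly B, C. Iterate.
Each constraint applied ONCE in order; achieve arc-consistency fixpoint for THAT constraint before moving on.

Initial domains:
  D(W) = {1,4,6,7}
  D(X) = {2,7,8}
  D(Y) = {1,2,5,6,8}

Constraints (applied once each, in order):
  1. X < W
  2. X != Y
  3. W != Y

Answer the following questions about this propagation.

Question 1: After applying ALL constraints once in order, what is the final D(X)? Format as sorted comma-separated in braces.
Constraint 1 (X < W) on D(X)={2,7,8} D(W)={1,4,6,7}: X {2,7,8}->{2}; W {1,4,6,7}->{4,6,7}
Constraint 2 (X != Y) on D(X)={2} D(Y)={1,2,5,6,8}: Y {1,2,5,6,8}->{1,5,6,8}
Constraint 3 (W != Y) on D(W)={4,6,7} D(Y)={1,5,6,8}: no change
So after all 3 constraints: D(X) = {2}

Answer: {2}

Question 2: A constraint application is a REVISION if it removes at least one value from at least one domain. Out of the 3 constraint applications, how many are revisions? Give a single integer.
Constraint 1 (X < W) on D(X)={2,7,8} D(W)={1,4,6,7}: X {2,7,8}->{2}; W {1,4,6,7}->{4,6,7} => REVISION
Constraint 2 (X != Y) on D(X)={2} D(Y)={1,2,5,6,8}: Y {1,2,5,6,8}->{1,5,6,8} => REVISION
Constraint 3 (W != Y) on D(W)={4,6,7} D(Y)={1,5,6,8}: no change => not a revision
Total revisions = 2

Answer: 2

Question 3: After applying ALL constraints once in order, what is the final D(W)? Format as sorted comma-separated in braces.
Constraint 1 (X < W) on D(X)={2,7,8} D(W)={1,4,6,7}: X {2,7,8}->{2}; W {1,4,6,7}->{4,6,7}
Constraint 2 (X != Y) on D(X)={2} D(Y)={1,2,5,6,8}: Y {1,2,5,6,8}->{1,5,6,8}
Constraint 3 (W != Y) on D(W)={4,6,7} D(Y)={1,5,6,8}: no change
So after all 3 constraints: D(W) = {4,6,7}

Answer: {4,6,7}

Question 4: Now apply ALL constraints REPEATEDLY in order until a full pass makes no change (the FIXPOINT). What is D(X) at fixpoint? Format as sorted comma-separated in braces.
pass 0 (initial): D(X)={2,7,8}
pass 1: W {1,4,6,7}->{4,6,7}; X {2,7,8}->{2}; Y {1,2,5,6,8}->{1,5,6,8}
pass 2: no change
Fixpoint after 2 passes: D(X) = {2}

Answer: {2}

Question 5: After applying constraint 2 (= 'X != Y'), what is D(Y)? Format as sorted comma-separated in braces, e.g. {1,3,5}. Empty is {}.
Constraint 1 (X < W) on D(X)={2,7,8} D(W)={1,4,6,7}: X {2,7,8}->{2}; W {1,4,6,7}->{4,6,7}
Constraint 2 (X != Y) on D(X)={2} D(Y)={1,2,5,6,8}: Y {1,2,5,6,8}->{1,5,6,8}
So after constraint 2: D(Y) = {1,5,6,8}

Answer: {1,5,6,8}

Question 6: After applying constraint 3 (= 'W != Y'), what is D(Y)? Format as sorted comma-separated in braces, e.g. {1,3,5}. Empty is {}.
Answer: {1,5,6,8}

Derivation:
Constraint 1 (X < W) on D(X)={2,7,8} D(W)={1,4,6,7}: X {2,7,8}->{2}; W {1,4,6,7}->{4,6,7}
Constraint 2 (X != Y) on D(X)={2} D(Y)={1,2,5,6,8}: Y {1,2,5,6,8}->{1,5,6,8}
Constraint 3 (W != Y) on D(W)={4,6,7} D(Y)={1,5,6,8}: no change
So after constraint 3: D(Y) = {1,5,6,8}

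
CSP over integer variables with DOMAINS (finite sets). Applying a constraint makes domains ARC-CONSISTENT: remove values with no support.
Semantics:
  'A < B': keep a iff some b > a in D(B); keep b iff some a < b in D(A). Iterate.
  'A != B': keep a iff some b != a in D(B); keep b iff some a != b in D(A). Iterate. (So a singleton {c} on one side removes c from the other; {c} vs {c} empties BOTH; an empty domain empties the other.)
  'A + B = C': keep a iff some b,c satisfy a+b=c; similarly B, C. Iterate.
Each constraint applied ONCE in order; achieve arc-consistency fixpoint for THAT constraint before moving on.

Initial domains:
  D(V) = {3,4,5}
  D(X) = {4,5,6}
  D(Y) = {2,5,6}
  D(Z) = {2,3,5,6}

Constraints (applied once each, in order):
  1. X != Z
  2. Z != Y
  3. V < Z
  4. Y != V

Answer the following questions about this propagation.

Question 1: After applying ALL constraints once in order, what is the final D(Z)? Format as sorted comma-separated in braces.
Answer: {5,6}

Derivation:
Constraint 1 (X != Z) on D(X)={4,5,6} D(Z)={2,3,5,6}: no change
Constraint 2 (Z != Y) on D(Z)={2,3,5,6} D(Y)={2,5,6}: no change
Constraint 3 (V < Z) on D(V)={3,4,5} D(Z)={2,3,5,6}: Z {2,3,5,6}->{5,6}
Constraint 4 (Y != V) on D(Y)={2,5,6} D(V)={3,4,5}: no change
So after all 4 constraints: D(Z) = {5,6}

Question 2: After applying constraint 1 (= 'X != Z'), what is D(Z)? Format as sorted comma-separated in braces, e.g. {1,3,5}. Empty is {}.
Answer: {2,3,5,6}

Derivation:
Constraint 1 (X != Z) on D(X)={4,5,6} D(Z)={2,3,5,6}: no change
So after constraint 1: D(Z) = {2,3,5,6}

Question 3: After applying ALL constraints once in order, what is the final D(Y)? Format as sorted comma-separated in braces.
Answer: {2,5,6}

Derivation:
Constraint 1 (X != Z) on D(X)={4,5,6} D(Z)={2,3,5,6}: no change
Constraint 2 (Z != Y) on D(Z)={2,3,5,6} D(Y)={2,5,6}: no change
Constraint 3 (V < Z) on D(V)={3,4,5} D(Z)={2,3,5,6}: Z {2,3,5,6}->{5,6}
Constraint 4 (Y != V) on D(Y)={2,5,6} D(V)={3,4,5}: no change
So after all 4 constraints: D(Y) = {2,5,6}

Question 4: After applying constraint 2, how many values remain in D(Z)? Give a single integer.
Answer: 4

Derivation:
Constraint 1 (X != Z) on D(X)={4,5,6} D(Z)={2,3,5,6}: no change
Constraint 2 (Z != Y) on D(Z)={2,3,5,6} D(Y)={2,5,6}: no change
So after constraint 2: D(Z)={2,3,5,6}, size = 4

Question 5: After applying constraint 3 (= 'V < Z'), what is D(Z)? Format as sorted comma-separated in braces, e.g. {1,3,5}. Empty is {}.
Constraint 1 (X != Z) on D(X)={4,5,6} D(Z)={2,3,5,6}: no change
Constraint 2 (Z != Y) on D(Z)={2,3,5,6} D(Y)={2,5,6}: no change
Constraint 3 (V < Z) on D(V)={3,4,5} D(Z)={2,3,5,6}: Z {2,3,5,6}->{5,6}
So after constraint 3: D(Z) = {5,6}

Answer: {5,6}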